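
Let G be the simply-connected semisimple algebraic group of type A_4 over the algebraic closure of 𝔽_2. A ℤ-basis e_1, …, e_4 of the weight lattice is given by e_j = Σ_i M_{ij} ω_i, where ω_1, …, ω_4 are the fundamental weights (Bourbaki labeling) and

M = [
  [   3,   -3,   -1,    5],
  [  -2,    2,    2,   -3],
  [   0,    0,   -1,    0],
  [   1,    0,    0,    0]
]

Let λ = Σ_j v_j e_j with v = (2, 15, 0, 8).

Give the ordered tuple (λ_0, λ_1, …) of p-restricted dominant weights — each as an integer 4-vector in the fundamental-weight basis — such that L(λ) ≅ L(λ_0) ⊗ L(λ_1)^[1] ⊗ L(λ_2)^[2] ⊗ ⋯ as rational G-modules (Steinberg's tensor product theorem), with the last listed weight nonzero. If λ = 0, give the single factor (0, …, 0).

Converting to the ω-basis (c_i = row i of M dotted with v = (2, 15, 0, 8)):
  c_1 = 3·2 + (-3)·(15) + (-1)·(0) + 5·8 = 1
  c_2 = (-2)·(2) + 2·15 + 2·0 + (-3)·(8) = 2
  c_3 = 0·2 + 0·15 + (-1)·(0) + 0·8 = 0
  c_4 = 1·2 + 0·15 + 0·0 + 0·8 = 2
Expand coordinatewise in base 2:
  c_1 = 1 = 1·2^0
  c_2 = 2 = 0·2^0 + 1·2^1
  c_3 = 0
  c_4 = 2 = 0·2^0 + 1·2^1
Factor λ_0 = (1, 0, 0, 0)
Factor λ_1 = (0, 1, 0, 1)

((1, 0, 0, 0), (0, 1, 0, 1))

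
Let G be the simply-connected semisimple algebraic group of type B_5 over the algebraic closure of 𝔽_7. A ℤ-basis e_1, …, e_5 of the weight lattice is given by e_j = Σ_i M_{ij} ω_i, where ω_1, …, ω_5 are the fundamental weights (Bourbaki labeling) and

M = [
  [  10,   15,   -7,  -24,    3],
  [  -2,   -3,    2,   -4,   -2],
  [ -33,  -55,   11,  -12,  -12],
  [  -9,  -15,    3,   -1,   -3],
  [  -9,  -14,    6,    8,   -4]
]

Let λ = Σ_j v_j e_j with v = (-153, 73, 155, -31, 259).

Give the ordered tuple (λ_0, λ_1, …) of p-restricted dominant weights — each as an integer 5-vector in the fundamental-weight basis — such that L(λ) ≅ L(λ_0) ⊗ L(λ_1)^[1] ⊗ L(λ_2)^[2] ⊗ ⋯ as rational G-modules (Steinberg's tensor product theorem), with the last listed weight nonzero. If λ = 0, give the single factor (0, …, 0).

In the fundamental-weight basis, λ has coordinates c = M·v (v = (-153, 73, 155, -31, 259)):
  c_1 = (10)·(-153) + 15·73 + (-7)·(155) + (-24)·(-31) + 3·259 = 1
  c_2 = (-2)·(-153) + (-3)·(73) + 2·155 + (-4)·(-31) + (-2)·(259) = 3
  c_3 = (-33)·(-153) + (-55)·(73) + 11·155 + (-12)·(-31) + (-12)·(259) = 3
  c_4 = (-9)·(-153) + (-15)·(73) + 3·155 + (-1)·(-31) + (-3)·(259) = 1
  c_5 = (-9)·(-153) + (-14)·(73) + 6·155 + (8)·(-31) + (-4)·(259) = 1
Expand coordinatewise in base 7:
  c_1 = 1 = 1·7^0
  c_2 = 3 = 3·7^0
  c_3 = 3 = 3·7^0
  c_4 = 1 = 1·7^0
  c_5 = 1 = 1·7^0
p-restricted factor λ_0 = (1, 3, 3, 1, 1)

((1, 3, 3, 1, 1),)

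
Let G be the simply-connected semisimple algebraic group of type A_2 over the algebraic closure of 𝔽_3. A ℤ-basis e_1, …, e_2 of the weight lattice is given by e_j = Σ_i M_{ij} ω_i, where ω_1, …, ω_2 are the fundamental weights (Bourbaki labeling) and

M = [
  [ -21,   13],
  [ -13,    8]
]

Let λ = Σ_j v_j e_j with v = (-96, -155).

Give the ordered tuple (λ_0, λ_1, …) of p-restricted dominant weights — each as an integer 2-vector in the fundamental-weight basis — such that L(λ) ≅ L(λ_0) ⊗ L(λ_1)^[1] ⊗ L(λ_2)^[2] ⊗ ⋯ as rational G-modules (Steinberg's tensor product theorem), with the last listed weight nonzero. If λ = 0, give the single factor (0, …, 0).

Change of basis e → ω: c = M·v where v = (-96, -155):
  c_1 = (-21)·(-96) + (13)·(-155) = 1
  c_2 = (-13)·(-96) + (8)·(-155) = 8
Expand coordinatewise in base 3:
  c_1 = 1 = 1·3^0
  c_2 = 8 = 2·3^0 + 2·3^1
p-restricted factor λ_0 = (1, 2)
p-restricted factor λ_1 = (0, 2)

((1, 2), (0, 2))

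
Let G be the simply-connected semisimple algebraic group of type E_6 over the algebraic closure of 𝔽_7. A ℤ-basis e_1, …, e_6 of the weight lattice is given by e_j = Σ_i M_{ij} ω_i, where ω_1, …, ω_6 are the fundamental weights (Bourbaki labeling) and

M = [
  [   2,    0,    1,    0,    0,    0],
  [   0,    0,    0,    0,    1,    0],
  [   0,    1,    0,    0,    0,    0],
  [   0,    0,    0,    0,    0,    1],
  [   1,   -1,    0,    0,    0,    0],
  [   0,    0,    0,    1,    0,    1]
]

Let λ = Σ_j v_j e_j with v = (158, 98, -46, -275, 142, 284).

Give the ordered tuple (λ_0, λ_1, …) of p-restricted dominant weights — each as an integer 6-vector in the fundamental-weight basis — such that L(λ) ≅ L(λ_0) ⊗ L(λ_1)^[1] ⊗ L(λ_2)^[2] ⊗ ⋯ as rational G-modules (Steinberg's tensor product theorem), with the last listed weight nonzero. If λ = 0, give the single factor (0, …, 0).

In the fundamental-weight basis, λ has coordinates c = M·v (v = (158, 98, -46, -275, 142, 284)):
  c_1 = (2)·(158) + (0)·(98) + (1)·(-46) + (0)·(-275) + (0)·(142) + (0)·(284) = 270
  c_2 = (0)·(158) + (0)·(98) + (0)·(-46) + (0)·(-275) + (1)·(142) + (0)·(284) = 142
  c_3 = (0)·(158) + (1)·(98) + (0)·(-46) + (0)·(-275) + (0)·(142) + (0)·(284) = 98
  c_4 = (0)·(158) + (0)·(98) + (0)·(-46) + (0)·(-275) + (0)·(142) + (1)·(284) = 284
  c_5 = (1)·(158) + (-1)·(98) + (0)·(-46) + (0)·(-275) + (0)·(142) + (0)·(284) = 60
  c_6 = (0)·(158) + (0)·(98) + (0)·(-46) + (1)·(-275) + (0)·(142) + (1)·(284) = 9
Expand coordinatewise in base 7:
  c_1 = 270 = 4·7^0 + 3·7^1 + 5·7^2
  c_2 = 142 = 2·7^0 + 6·7^1 + 2·7^2
  c_3 = 98 = 0·7^0 + 0·7^1 + 2·7^2
  c_4 = 284 = 4·7^0 + 5·7^1 + 5·7^2
  c_5 = 60 = 4·7^0 + 1·7^1 + 1·7^2
  c_6 = 9 = 2·7^0 + 1·7^1
p-restricted factor λ_0 = (4, 2, 0, 4, 4, 2)
p-restricted factor λ_1 = (3, 6, 0, 5, 1, 1)
p-restricted factor λ_2 = (5, 2, 2, 5, 1, 0)

((4, 2, 0, 4, 4, 2), (3, 6, 0, 5, 1, 1), (5, 2, 2, 5, 1, 0))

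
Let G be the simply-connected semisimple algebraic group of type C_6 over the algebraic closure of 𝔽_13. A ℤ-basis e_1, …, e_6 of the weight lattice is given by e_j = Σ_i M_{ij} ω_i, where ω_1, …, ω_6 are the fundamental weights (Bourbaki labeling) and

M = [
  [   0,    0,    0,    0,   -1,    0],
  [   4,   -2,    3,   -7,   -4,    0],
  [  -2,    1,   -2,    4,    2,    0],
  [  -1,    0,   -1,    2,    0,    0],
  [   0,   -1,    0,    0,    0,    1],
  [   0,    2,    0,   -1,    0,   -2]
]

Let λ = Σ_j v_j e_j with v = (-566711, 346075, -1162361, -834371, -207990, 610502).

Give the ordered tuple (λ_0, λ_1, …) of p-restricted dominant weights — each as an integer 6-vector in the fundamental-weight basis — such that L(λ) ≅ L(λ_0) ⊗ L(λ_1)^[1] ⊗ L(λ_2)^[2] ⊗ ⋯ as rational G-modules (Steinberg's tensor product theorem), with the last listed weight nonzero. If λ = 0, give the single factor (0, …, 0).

((3, 7, 3, 10, 7, 4), (9, 1, 4, 12, 8, 10), (8, 1, 1, 5, 4, 0), (3, 12, 10, 1, 3, 9), (7, 7, 1, 2, 9, 10))

Compute c_i = Σ_j M_{ij} v_j with v = (-566711, 346075, -1162361, -834371, -207990, 610502):
  c_1 = (0)·(-566711) + (0)·(346075) + (0)·(-1162361) + (0)·(-834371) + (-1)·(-207990) + (0)·(610502) = 207990
  c_2 = (4)·(-566711) + (-2)·(346075) + (3)·(-1162361) + (-7)·(-834371) + (-4)·(-207990) + (0)·(610502) = 226480
  c_3 = (-2)·(-566711) + (1)·(346075) + (-2)·(-1162361) + (4)·(-834371) + (2)·(-207990) + (0)·(610502) = 50755
  c_4 = (-1)·(-566711) + (0)·(346075) + (-1)·(-1162361) + (2)·(-834371) + (0)·(-207990) + (0)·(610502) = 60330
  c_5 = (0)·(-566711) + (-1)·(346075) + (0)·(-1162361) + (0)·(-834371) + (0)·(-207990) + (1)·(610502) = 264427
  c_6 = (0)·(-566711) + (2)·(346075) + (0)·(-1162361) + (-1)·(-834371) + (0)·(-207990) + (-2)·(610502) = 305517
Expand coordinatewise in base 13:
  c_1 = 207990 = 3·13^0 + 9·13^1 + 8·13^2 + 3·13^3 + 7·13^4
  c_2 = 226480 = 7·13^0 + 1·13^1 + 1·13^2 + 12·13^3 + 7·13^4
  c_3 = 50755 = 3·13^0 + 4·13^1 + 1·13^2 + 10·13^3 + 1·13^4
  c_4 = 60330 = 10·13^0 + 12·13^1 + 5·13^2 + 1·13^3 + 2·13^4
  c_5 = 264427 = 7·13^0 + 8·13^1 + 4·13^2 + 3·13^3 + 9·13^4
  c_6 = 305517 = 4·13^0 + 10·13^1 + 0·13^2 + 9·13^3 + 10·13^4
Factor λ_0 = (3, 7, 3, 10, 7, 4)
Factor λ_1 = (9, 1, 4, 12, 8, 10)
Factor λ_2 = (8, 1, 1, 5, 4, 0)
Factor λ_3 = (3, 12, 10, 1, 3, 9)
Factor λ_4 = (7, 7, 1, 2, 9, 10)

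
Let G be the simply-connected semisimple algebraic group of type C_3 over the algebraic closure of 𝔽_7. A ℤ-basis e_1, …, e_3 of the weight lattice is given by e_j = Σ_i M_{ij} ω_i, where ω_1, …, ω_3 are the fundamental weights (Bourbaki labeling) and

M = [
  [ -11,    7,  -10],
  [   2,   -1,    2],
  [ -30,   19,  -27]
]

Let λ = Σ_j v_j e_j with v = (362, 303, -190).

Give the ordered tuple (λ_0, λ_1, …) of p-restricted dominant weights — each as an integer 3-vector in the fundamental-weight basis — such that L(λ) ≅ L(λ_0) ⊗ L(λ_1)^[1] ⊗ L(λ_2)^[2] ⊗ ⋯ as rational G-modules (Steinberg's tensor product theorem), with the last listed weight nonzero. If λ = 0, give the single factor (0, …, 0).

((4, 6, 6), (5, 5, 3))

Converting to the ω-basis (c_i = row i of M dotted with v = (362, 303, -190)):
  c_1 = -11*362 + 7*303 + -10*-190 = 39
  c_2 = 2*362 + -1*303 + 2*-190 = 41
  c_3 = -30*362 + 19*303 + -27*-190 = 27
Base-7 expansion of each c_i:
  c_1 = 39 = 4·7^0 + 5·7^1
  c_2 = 41 = 6·7^0 + 5·7^1
  c_3 = 27 = 6·7^0 + 3·7^1
Factor λ_0 = (4, 6, 6)
Factor λ_1 = (5, 5, 3)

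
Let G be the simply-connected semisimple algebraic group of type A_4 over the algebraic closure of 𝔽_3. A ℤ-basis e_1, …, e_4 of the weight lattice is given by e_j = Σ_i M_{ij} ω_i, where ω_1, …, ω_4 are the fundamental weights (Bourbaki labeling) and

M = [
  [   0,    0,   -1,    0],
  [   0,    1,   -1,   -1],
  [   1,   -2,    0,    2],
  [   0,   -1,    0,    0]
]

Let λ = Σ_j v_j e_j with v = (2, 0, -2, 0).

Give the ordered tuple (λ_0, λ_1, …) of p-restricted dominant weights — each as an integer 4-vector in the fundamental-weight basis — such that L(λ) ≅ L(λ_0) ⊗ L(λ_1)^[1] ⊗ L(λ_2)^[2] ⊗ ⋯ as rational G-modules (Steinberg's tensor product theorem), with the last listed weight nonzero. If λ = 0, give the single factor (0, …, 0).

((2, 2, 2, 0),)

In the fundamental-weight basis, λ has coordinates c = M·v (v = (2, 0, -2, 0)):
  c_1 = 0*2 + 0*0 + -1*-2 + 0*0 = 2
  c_2 = 0*2 + 1*0 + -1*-2 + -1*0 = 2
  c_3 = 1*2 + -2*0 + 0*-2 + 2*0 = 2
  c_4 = 0*2 + -1*0 + 0*-2 + 0*0 = 0
Base-3 expansion of each c_i:
  c_1 = 2 = 2·3^0
  c_2 = 2 = 2·3^0
  c_3 = 2 = 2·3^0
  c_4 = 0
Factor λ_0 = (2, 2, 2, 0)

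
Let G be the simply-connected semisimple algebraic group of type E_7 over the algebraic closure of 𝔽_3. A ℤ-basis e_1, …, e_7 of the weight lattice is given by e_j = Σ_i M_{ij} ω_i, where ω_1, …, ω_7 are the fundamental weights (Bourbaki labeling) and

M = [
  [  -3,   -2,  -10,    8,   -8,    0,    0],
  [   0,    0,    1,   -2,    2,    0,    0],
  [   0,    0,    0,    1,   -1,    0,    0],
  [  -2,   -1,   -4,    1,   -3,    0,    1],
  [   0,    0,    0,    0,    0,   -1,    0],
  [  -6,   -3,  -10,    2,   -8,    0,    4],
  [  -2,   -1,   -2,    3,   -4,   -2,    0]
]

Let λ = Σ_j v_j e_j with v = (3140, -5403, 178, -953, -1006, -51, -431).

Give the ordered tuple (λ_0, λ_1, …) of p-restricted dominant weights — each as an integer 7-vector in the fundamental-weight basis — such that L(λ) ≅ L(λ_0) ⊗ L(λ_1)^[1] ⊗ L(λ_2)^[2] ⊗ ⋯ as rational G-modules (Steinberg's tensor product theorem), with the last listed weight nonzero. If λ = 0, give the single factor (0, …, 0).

((0, 0, 2, 0, 0, 1, 1), (1, 0, 2, 0, 2, 2, 2), (0, 2, 2, 2, 2, 0, 0), (1, 2, 1, 1, 1, 0, 1))

Compute c_i = Σ_j M_{ij} v_j with v = (3140, -5403, 178, -953, -1006, -51, -431):
  c_1 = -3*3140 + -2*-5403 + -10*178 + 8*-953 + -8*-1006 + 0*-51 + 0*-431 = 30
  c_2 = 0*3140 + 0*-5403 + 1*178 + -2*-953 + 2*-1006 + 0*-51 + 0*-431 = 72
  c_3 = 0*3140 + 0*-5403 + 0*178 + 1*-953 + -1*-1006 + 0*-51 + 0*-431 = 53
  c_4 = -2*3140 + -1*-5403 + -4*178 + 1*-953 + -3*-1006 + 0*-51 + 1*-431 = 45
  c_5 = 0*3140 + 0*-5403 + 0*178 + 0*-953 + 0*-1006 + -1*-51 + 0*-431 = 51
  c_6 = -6*3140 + -3*-5403 + -10*178 + 2*-953 + -8*-1006 + 0*-51 + 4*-431 = 7
  c_7 = -2*3140 + -1*-5403 + -2*178 + 3*-953 + -4*-1006 + -2*-51 + 0*-431 = 34
Expand coordinatewise in base 3:
  c_1 = 30 = 0·3^0 + 1·3^1 + 0·3^2 + 1·3^3
  c_2 = 72 = 0·3^0 + 0·3^1 + 2·3^2 + 2·3^3
  c_3 = 53 = 2·3^0 + 2·3^1 + 2·3^2 + 1·3^3
  c_4 = 45 = 0·3^0 + 0·3^1 + 2·3^2 + 1·3^3
  c_5 = 51 = 0·3^0 + 2·3^1 + 2·3^2 + 1·3^3
  c_6 = 7 = 1·3^0 + 2·3^1
  c_7 = 34 = 1·3^0 + 2·3^1 + 0·3^2 + 1·3^3
p-restricted factor λ_0 = (0, 0, 2, 0, 0, 1, 1)
p-restricted factor λ_1 = (1, 0, 2, 0, 2, 2, 2)
p-restricted factor λ_2 = (0, 2, 2, 2, 2, 0, 0)
p-restricted factor λ_3 = (1, 2, 1, 1, 1, 0, 1)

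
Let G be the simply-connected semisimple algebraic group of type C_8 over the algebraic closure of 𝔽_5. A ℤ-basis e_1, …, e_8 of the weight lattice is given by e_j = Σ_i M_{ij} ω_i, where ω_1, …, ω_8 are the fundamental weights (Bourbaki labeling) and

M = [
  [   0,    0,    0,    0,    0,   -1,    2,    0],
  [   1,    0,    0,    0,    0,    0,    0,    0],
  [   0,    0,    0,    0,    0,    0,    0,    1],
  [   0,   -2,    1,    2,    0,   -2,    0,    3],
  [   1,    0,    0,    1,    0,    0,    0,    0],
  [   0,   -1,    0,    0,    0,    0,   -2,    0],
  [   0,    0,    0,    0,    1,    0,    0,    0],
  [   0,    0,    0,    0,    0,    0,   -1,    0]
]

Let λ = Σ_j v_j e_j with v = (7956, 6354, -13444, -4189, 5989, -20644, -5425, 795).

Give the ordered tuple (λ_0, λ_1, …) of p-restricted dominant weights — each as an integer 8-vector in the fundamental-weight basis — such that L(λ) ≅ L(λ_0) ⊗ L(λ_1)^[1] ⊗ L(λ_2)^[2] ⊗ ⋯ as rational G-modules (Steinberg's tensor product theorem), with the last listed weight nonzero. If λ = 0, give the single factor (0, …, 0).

In the fundamental-weight basis, λ has coordinates c = M·v (v = (7956, 6354, -13444, -4189, 5989, -20644, -5425, 795)):
  c_1 = (0)·(7956) + (0)·(6354) + (0)·(-13444) + (0)·(-4189) + (0)·(5989) + (-1)·(-20644) + (2)·(-5425) + (0)·(795) = 9794
  c_2 = (1)·(7956) + (0)·(6354) + (0)·(-13444) + (0)·(-4189) + (0)·(5989) + (0)·(-20644) + (0)·(-5425) + (0)·(795) = 7956
  c_3 = (0)·(7956) + (0)·(6354) + (0)·(-13444) + (0)·(-4189) + (0)·(5989) + (0)·(-20644) + (0)·(-5425) + (1)·(795) = 795
  c_4 = (0)·(7956) + (-2)·(6354) + (1)·(-13444) + (2)·(-4189) + (0)·(5989) + (-2)·(-20644) + (0)·(-5425) + (3)·(795) = 9143
  c_5 = (1)·(7956) + (0)·(6354) + (0)·(-13444) + (1)·(-4189) + (0)·(5989) + (0)·(-20644) + (0)·(-5425) + (0)·(795) = 3767
  c_6 = (0)·(7956) + (-1)·(6354) + (0)·(-13444) + (0)·(-4189) + (0)·(5989) + (0)·(-20644) + (-2)·(-5425) + (0)·(795) = 4496
  c_7 = (0)·(7956) + (0)·(6354) + (0)·(-13444) + (0)·(-4189) + (1)·(5989) + (0)·(-20644) + (0)·(-5425) + (0)·(795) = 5989
  c_8 = (0)·(7956) + (0)·(6354) + (0)·(-13444) + (0)·(-4189) + (0)·(5989) + (0)·(-20644) + (-1)·(-5425) + (0)·(795) = 5425
Expand coordinatewise in base 5:
  c_1 = 9794 = 4·5^0 + 3·5^1 + 1·5^2 + 3·5^3 + 0·5^4 + 3·5^5
  c_2 = 7956 = 1·5^0 + 1·5^1 + 3·5^2 + 3·5^3 + 2·5^4 + 2·5^5
  c_3 = 795 = 0·5^0 + 4·5^1 + 1·5^2 + 1·5^3 + 1·5^4
  c_4 = 9143 = 3·5^0 + 3·5^1 + 0·5^2 + 3·5^3 + 4·5^4 + 2·5^5
  c_5 = 3767 = 2·5^0 + 3·5^1 + 0·5^2 + 0·5^3 + 1·5^4 + 1·5^5
  c_6 = 4496 = 1·5^0 + 4·5^1 + 4·5^2 + 0·5^3 + 2·5^4 + 1·5^5
  c_7 = 5989 = 4·5^0 + 2·5^1 + 4·5^2 + 2·5^3 + 4·5^4 + 1·5^5
  c_8 = 5425 = 0·5^0 + 0·5^1 + 2·5^2 + 3·5^3 + 3·5^4 + 1·5^5
p-restricted factor λ_0 = (4, 1, 0, 3, 2, 1, 4, 0)
p-restricted factor λ_1 = (3, 1, 4, 3, 3, 4, 2, 0)
p-restricted factor λ_2 = (1, 3, 1, 0, 0, 4, 4, 2)
p-restricted factor λ_3 = (3, 3, 1, 3, 0, 0, 2, 3)
p-restricted factor λ_4 = (0, 2, 1, 4, 1, 2, 4, 3)
p-restricted factor λ_5 = (3, 2, 0, 2, 1, 1, 1, 1)

((4, 1, 0, 3, 2, 1, 4, 0), (3, 1, 4, 3, 3, 4, 2, 0), (1, 3, 1, 0, 0, 4, 4, 2), (3, 3, 1, 3, 0, 0, 2, 3), (0, 2, 1, 4, 1, 2, 4, 3), (3, 2, 0, 2, 1, 1, 1, 1))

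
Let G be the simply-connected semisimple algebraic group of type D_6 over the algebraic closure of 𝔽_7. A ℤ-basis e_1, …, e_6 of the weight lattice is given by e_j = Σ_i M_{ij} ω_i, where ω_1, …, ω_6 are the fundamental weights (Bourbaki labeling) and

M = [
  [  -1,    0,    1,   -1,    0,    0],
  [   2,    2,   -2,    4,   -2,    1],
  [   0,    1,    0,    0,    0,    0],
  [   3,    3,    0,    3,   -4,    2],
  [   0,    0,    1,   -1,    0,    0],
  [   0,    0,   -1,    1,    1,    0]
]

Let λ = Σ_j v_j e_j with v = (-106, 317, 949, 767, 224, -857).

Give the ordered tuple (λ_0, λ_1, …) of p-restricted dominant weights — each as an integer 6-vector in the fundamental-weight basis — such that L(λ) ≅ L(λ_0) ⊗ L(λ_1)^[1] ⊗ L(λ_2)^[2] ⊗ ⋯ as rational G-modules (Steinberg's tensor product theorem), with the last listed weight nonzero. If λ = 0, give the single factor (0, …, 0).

((1, 0, 2, 2, 0, 0), (6, 6, 3, 4, 5, 6), (5, 5, 6, 6, 3, 0))

Compute c_i = Σ_j M_{ij} v_j with v = (-106, 317, 949, 767, 224, -857):
  c_1 = (-1)·(-106) + 0·317 + 1·949 + (-1)·(767) + 0·224 + (0)·(-857) = 288
  c_2 = (2)·(-106) + 2·317 + (-2)·(949) + 4·767 + (-2)·(224) + (1)·(-857) = 287
  c_3 = (0)·(-106) + 1·317 + 0·949 + 0·767 + 0·224 + (0)·(-857) = 317
  c_4 = (3)·(-106) + 3·317 + 0·949 + 3·767 + (-4)·(224) + (2)·(-857) = 324
  c_5 = (0)·(-106) + 0·317 + 1·949 + (-1)·(767) + 0·224 + (0)·(-857) = 182
  c_6 = (0)·(-106) + 0·317 + (-1)·(949) + 1·767 + 1·224 + (0)·(-857) = 42
Base-7 expansion of each c_i:
  c_1 = 288 = 1·7^0 + 6·7^1 + 5·7^2
  c_2 = 287 = 0·7^0 + 6·7^1 + 5·7^2
  c_3 = 317 = 2·7^0 + 3·7^1 + 6·7^2
  c_4 = 324 = 2·7^0 + 4·7^1 + 6·7^2
  c_5 = 182 = 0·7^0 + 5·7^1 + 3·7^2
  c_6 = 42 = 0·7^0 + 6·7^1
p-restricted factor λ_0 = (1, 0, 2, 2, 0, 0)
p-restricted factor λ_1 = (6, 6, 3, 4, 5, 6)
p-restricted factor λ_2 = (5, 5, 6, 6, 3, 0)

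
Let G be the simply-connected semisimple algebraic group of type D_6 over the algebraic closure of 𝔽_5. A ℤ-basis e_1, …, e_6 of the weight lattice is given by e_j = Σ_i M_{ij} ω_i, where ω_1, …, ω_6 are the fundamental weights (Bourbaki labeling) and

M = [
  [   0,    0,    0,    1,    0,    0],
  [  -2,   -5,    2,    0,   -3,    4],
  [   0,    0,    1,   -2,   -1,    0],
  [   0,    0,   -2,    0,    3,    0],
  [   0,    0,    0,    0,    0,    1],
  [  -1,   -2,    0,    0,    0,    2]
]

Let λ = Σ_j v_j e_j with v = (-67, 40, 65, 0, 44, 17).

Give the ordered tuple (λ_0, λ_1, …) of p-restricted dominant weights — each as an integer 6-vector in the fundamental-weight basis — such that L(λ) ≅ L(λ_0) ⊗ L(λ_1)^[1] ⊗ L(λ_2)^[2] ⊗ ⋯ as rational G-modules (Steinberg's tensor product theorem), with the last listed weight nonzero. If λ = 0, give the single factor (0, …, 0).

((0, 0, 1, 2, 2, 1), (0, 0, 4, 0, 3, 4))

Converting to the ω-basis (c_i = row i of M dotted with v = (-67, 40, 65, 0, 44, 17)):
  c_1 = (0)·(-67) + (0)·(40) + (0)·(65) + (1)·(0) + (0)·(44) + (0)·(17) = 0
  c_2 = (-2)·(-67) + (-5)·(40) + (2)·(65) + (0)·(0) + (-3)·(44) + (4)·(17) = 0
  c_3 = (0)·(-67) + (0)·(40) + (1)·(65) + (-2)·(0) + (-1)·(44) + (0)·(17) = 21
  c_4 = (0)·(-67) + (0)·(40) + (-2)·(65) + (0)·(0) + (3)·(44) + (0)·(17) = 2
  c_5 = (0)·(-67) + (0)·(40) + (0)·(65) + (0)·(0) + (0)·(44) + (1)·(17) = 17
  c_6 = (-1)·(-67) + (-2)·(40) + (0)·(65) + (0)·(0) + (0)·(44) + (2)·(17) = 21
p = 5; digits c_i = Σ_j d_{ij}·5^j, 0 ≤ d_{ij} < 5:
  c_1 = 0
  c_2 = 0
  c_3 = 21 = 1·5^0 + 4·5^1
  c_4 = 2 = 2·5^0
  c_5 = 17 = 2·5^0 + 3·5^1
  c_6 = 21 = 1·5^0 + 4·5^1
p-restricted factor λ_0 = (0, 0, 1, 2, 2, 1)
p-restricted factor λ_1 = (0, 0, 4, 0, 3, 4)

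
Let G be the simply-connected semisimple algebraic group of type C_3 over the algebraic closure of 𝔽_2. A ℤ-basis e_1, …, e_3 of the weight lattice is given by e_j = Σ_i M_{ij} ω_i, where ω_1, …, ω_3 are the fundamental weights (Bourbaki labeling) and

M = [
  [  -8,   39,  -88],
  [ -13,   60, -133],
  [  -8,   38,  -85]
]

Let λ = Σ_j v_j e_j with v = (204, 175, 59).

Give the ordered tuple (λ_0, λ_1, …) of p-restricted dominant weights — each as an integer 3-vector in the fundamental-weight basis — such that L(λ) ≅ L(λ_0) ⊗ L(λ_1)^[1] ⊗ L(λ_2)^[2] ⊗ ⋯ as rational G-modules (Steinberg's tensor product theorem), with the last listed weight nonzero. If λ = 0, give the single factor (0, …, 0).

Compute c_i = Σ_j M_{ij} v_j with v = (204, 175, 59):
  c_1 = (-8)·(204) + (39)·(175) + (-88)·(59) = 1
  c_2 = (-13)·(204) + (60)·(175) + (-133)·(59) = 1
  c_3 = (-8)·(204) + (38)·(175) + (-85)·(59) = 3
Writing each c_i in base p = 2:
  c_1 = 1 = 1·2^0
  c_2 = 1 = 1·2^0
  c_3 = 3 = 1·2^0 + 1·2^1
p-restricted factor λ_0 = (1, 1, 1)
p-restricted factor λ_1 = (0, 0, 1)

((1, 1, 1), (0, 0, 1))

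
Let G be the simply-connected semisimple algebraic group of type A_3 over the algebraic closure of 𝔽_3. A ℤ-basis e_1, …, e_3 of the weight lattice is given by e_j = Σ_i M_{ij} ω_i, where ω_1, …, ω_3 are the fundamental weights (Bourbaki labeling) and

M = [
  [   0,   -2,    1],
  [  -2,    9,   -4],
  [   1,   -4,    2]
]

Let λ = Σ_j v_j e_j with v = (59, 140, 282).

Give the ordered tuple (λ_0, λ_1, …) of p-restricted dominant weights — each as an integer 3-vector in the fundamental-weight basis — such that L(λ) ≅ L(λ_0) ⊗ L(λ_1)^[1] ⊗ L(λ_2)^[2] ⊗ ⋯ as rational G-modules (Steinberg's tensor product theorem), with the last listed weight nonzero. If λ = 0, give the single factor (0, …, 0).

ω-coordinates c = M·v, v = (59, 140, 282):
  c_1 = 0·59 + (-2)·(140) + 1·282 = 2
  c_2 = (-2)·(59) + 9·140 + (-4)·(282) = 14
  c_3 = 1·59 + (-4)·(140) + 2·282 = 63
Base-3 expansion of each c_i:
  c_1 = 2 = 2·3^0
  c_2 = 14 = 2·3^0 + 1·3^1 + 1·3^2
  c_3 = 63 = 0·3^0 + 0·3^1 + 1·3^2 + 2·3^3
p-restricted factor λ_0 = (2, 2, 0)
p-restricted factor λ_1 = (0, 1, 0)
p-restricted factor λ_2 = (0, 1, 1)
p-restricted factor λ_3 = (0, 0, 2)

((2, 2, 0), (0, 1, 0), (0, 1, 1), (0, 0, 2))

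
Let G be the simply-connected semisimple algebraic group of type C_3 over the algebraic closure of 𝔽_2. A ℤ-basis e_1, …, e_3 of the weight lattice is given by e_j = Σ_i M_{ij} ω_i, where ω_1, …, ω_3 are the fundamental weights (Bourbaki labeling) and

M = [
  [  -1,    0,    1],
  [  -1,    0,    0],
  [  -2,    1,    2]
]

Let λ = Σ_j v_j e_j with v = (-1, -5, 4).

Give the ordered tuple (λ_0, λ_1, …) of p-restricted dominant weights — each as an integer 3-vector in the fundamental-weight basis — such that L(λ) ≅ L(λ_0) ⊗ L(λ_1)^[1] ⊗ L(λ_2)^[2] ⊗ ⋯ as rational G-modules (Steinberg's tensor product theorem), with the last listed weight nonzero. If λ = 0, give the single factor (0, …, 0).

In the fundamental-weight basis, λ has coordinates c = M·v (v = (-1, -5, 4)):
  c_1 = (-1)·(-1) + (0)·(-5) + (1)·(4) = 5
  c_2 = (-1)·(-1) + (0)·(-5) + (0)·(4) = 1
  c_3 = (-2)·(-1) + (1)·(-5) + (2)·(4) = 5
Writing each c_i in base p = 2:
  c_1 = 5 = 1·2^0 + 0·2^1 + 1·2^2
  c_2 = 1 = 1·2^0
  c_3 = 5 = 1·2^0 + 0·2^1 + 1·2^2
p-restricted factor λ_0 = (1, 1, 1)
p-restricted factor λ_1 = (0, 0, 0)
p-restricted factor λ_2 = (1, 0, 1)

((1, 1, 1), (0, 0, 0), (1, 0, 1))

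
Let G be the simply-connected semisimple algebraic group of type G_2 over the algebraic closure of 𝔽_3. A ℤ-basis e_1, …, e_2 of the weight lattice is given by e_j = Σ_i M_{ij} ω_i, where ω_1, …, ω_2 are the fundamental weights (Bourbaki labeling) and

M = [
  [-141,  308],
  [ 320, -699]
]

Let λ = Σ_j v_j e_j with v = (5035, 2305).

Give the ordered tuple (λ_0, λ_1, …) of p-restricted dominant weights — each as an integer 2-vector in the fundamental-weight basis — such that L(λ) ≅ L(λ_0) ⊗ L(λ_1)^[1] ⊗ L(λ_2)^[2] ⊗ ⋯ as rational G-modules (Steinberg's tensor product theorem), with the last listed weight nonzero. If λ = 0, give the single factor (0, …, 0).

((2, 2), (1, 1))

In the fundamental-weight basis, λ has coordinates c = M·v (v = (5035, 2305)):
  c_1 = (-141)·(5035) + (308)·(2305) = 5
  c_2 = (320)·(5035) + (-699)·(2305) = 5
p = 3; digits c_i = Σ_j d_{ij}·3^j, 0 ≤ d_{ij} < 3:
  c_1 = 5 = 2·3^0 + 1·3^1
  c_2 = 5 = 2·3^0 + 1·3^1
Factor λ_0 = (2, 2)
Factor λ_1 = (1, 1)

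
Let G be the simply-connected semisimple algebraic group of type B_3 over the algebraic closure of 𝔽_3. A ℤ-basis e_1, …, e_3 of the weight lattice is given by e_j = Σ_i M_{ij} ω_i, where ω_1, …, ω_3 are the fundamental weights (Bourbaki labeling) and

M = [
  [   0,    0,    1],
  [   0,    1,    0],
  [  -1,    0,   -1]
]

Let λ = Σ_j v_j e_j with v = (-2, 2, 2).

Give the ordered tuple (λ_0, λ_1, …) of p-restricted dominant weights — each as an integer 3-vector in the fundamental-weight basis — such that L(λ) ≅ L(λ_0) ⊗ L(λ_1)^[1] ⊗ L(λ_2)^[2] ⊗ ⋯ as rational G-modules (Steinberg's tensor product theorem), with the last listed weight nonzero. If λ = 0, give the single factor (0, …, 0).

In the fundamental-weight basis, λ has coordinates c = M·v (v = (-2, 2, 2)):
  c_1 = 0*-2 + 0*2 + 1*2 = 2
  c_2 = 0*-2 + 1*2 + 0*2 = 2
  c_3 = -1*-2 + 0*2 + -1*2 = 0
Writing each c_i in base p = 3:
  c_1 = 2 = 2·3^0
  c_2 = 2 = 2·3^0
  c_3 = 0
λ_0 = (2, 2, 0)

((2, 2, 0),)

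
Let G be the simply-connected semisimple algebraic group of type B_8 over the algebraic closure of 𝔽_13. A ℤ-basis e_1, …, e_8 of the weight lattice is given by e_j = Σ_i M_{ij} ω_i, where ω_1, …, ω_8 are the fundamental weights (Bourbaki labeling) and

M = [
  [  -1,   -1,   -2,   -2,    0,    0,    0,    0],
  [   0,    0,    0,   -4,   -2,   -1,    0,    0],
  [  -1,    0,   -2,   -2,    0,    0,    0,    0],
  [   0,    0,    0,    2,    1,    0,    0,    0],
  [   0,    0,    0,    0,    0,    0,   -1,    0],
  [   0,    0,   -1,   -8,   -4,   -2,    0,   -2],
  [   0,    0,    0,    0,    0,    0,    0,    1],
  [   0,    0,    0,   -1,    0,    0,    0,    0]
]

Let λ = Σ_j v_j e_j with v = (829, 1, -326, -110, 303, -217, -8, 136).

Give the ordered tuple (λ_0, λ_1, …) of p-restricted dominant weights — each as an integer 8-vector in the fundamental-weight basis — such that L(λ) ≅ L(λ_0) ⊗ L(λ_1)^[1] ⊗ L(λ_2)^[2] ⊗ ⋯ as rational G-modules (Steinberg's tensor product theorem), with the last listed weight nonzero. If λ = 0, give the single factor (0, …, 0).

((3, 12, 4, 5, 8, 0, 6, 6), (3, 3, 3, 6, 0, 12, 10, 8))

Compute c_i = Σ_j M_{ij} v_j with v = (829, 1, -326, -110, 303, -217, -8, 136):
  c_1 = (-1)·(829) + (-1)·(1) + (-2)·(-326) + (-2)·(-110) + 0·303 + (0)·(-217) + (0)·(-8) + 0·136 = 42
  c_2 = 0·829 + 0·1 + (0)·(-326) + (-4)·(-110) + (-2)·(303) + (-1)·(-217) + (0)·(-8) + 0·136 = 51
  c_3 = (-1)·(829) + 0·1 + (-2)·(-326) + (-2)·(-110) + 0·303 + (0)·(-217) + (0)·(-8) + 0·136 = 43
  c_4 = 0·829 + 0·1 + (0)·(-326) + (2)·(-110) + 1·303 + (0)·(-217) + (0)·(-8) + 0·136 = 83
  c_5 = 0·829 + 0·1 + (0)·(-326) + (0)·(-110) + 0·303 + (0)·(-217) + (-1)·(-8) + 0·136 = 8
  c_6 = 0·829 + 0·1 + (-1)·(-326) + (-8)·(-110) + (-4)·(303) + (-2)·(-217) + (0)·(-8) + (-2)·(136) = 156
  c_7 = 0·829 + 0·1 + (0)·(-326) + (0)·(-110) + 0·303 + (0)·(-217) + (0)·(-8) + 1·136 = 136
  c_8 = 0·829 + 0·1 + (0)·(-326) + (-1)·(-110) + 0·303 + (0)·(-217) + (0)·(-8) + 0·136 = 110
p = 13; digits c_i = Σ_j d_{ij}·13^j, 0 ≤ d_{ij} < 13:
  c_1 = 42 = 3·13^0 + 3·13^1
  c_2 = 51 = 12·13^0 + 3·13^1
  c_3 = 43 = 4·13^0 + 3·13^1
  c_4 = 83 = 5·13^0 + 6·13^1
  c_5 = 8 = 8·13^0
  c_6 = 156 = 0·13^0 + 12·13^1
  c_7 = 136 = 6·13^0 + 10·13^1
  c_8 = 110 = 6·13^0 + 8·13^1
λ_0 = (3, 12, 4, 5, 8, 0, 6, 6)
λ_1 = (3, 3, 3, 6, 0, 12, 10, 8)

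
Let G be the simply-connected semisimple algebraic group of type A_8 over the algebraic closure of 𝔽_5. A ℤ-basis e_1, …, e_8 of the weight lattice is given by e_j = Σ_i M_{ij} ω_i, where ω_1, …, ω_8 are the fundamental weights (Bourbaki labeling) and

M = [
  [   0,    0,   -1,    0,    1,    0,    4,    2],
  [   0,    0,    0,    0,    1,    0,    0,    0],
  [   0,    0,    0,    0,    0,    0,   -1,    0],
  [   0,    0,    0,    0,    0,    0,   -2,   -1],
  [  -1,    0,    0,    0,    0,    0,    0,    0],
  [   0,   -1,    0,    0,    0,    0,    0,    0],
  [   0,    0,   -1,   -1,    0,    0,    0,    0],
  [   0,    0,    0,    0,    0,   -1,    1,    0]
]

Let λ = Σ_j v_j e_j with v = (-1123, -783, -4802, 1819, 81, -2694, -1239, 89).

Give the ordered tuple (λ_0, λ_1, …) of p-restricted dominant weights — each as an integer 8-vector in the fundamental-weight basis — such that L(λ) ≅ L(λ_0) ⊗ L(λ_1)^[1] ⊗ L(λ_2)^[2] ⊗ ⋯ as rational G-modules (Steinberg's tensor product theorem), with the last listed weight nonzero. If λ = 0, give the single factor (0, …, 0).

ω-coordinates c = M·v, v = (-1123, -783, -4802, 1819, 81, -2694, -1239, 89):
  c_1 = (0)·(-1123) + (0)·(-783) + (-1)·(-4802) + 0·1819 + 1·81 + (0)·(-2694) + (4)·(-1239) + 2·89 = 105
  c_2 = (0)·(-1123) + (0)·(-783) + (0)·(-4802) + 0·1819 + 1·81 + (0)·(-2694) + (0)·(-1239) + 0·89 = 81
  c_3 = (0)·(-1123) + (0)·(-783) + (0)·(-4802) + 0·1819 + 0·81 + (0)·(-2694) + (-1)·(-1239) + 0·89 = 1239
  c_4 = (0)·(-1123) + (0)·(-783) + (0)·(-4802) + 0·1819 + 0·81 + (0)·(-2694) + (-2)·(-1239) + (-1)·(89) = 2389
  c_5 = (-1)·(-1123) + (0)·(-783) + (0)·(-4802) + 0·1819 + 0·81 + (0)·(-2694) + (0)·(-1239) + 0·89 = 1123
  c_6 = (0)·(-1123) + (-1)·(-783) + (0)·(-4802) + 0·1819 + 0·81 + (0)·(-2694) + (0)·(-1239) + 0·89 = 783
  c_7 = (0)·(-1123) + (0)·(-783) + (-1)·(-4802) + (-1)·(1819) + 0·81 + (0)·(-2694) + (0)·(-1239) + 0·89 = 2983
  c_8 = (0)·(-1123) + (0)·(-783) + (0)·(-4802) + 0·1819 + 0·81 + (-1)·(-2694) + (1)·(-1239) + 0·89 = 1455
p = 5; digits c_i = Σ_j d_{ij}·5^j, 0 ≤ d_{ij} < 5:
  c_1 = 105 = 0·5^0 + 1·5^1 + 4·5^2
  c_2 = 81 = 1·5^0 + 1·5^1 + 3·5^2
  c_3 = 1239 = 4·5^0 + 2·5^1 + 4·5^2 + 4·5^3 + 1·5^4
  c_4 = 2389 = 4·5^0 + 2·5^1 + 0·5^2 + 4·5^3 + 3·5^4
  c_5 = 1123 = 3·5^0 + 4·5^1 + 4·5^2 + 3·5^3 + 1·5^4
  c_6 = 783 = 3·5^0 + 1·5^1 + 1·5^2 + 1·5^3 + 1·5^4
  c_7 = 2983 = 3·5^0 + 1·5^1 + 4·5^2 + 3·5^3 + 4·5^4
  c_8 = 1455 = 0·5^0 + 1·5^1 + 3·5^2 + 1·5^3 + 2·5^4
λ_0 = (0, 1, 4, 4, 3, 3, 3, 0)
λ_1 = (1, 1, 2, 2, 4, 1, 1, 1)
λ_2 = (4, 3, 4, 0, 4, 1, 4, 3)
λ_3 = (0, 0, 4, 4, 3, 1, 3, 1)
λ_4 = (0, 0, 1, 3, 1, 1, 4, 2)

((0, 1, 4, 4, 3, 3, 3, 0), (1, 1, 2, 2, 4, 1, 1, 1), (4, 3, 4, 0, 4, 1, 4, 3), (0, 0, 4, 4, 3, 1, 3, 1), (0, 0, 1, 3, 1, 1, 4, 2))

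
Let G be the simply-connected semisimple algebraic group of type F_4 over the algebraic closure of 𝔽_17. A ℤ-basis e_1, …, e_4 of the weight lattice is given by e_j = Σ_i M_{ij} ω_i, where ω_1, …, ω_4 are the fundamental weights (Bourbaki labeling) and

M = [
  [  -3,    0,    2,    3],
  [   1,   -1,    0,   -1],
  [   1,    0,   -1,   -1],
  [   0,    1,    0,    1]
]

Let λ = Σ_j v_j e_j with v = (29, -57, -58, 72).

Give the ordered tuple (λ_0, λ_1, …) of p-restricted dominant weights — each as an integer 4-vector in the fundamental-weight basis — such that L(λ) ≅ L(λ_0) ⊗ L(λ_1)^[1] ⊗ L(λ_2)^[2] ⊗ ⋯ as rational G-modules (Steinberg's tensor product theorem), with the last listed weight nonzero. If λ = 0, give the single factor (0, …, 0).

((13, 14, 15, 15),)

ω-coordinates c = M·v, v = (29, -57, -58, 72):
  c_1 = (-3)·(29) + (0)·(-57) + (2)·(-58) + (3)·(72) = 13
  c_2 = (1)·(29) + (-1)·(-57) + (0)·(-58) + (-1)·(72) = 14
  c_3 = (1)·(29) + (0)·(-57) + (-1)·(-58) + (-1)·(72) = 15
  c_4 = (0)·(29) + (1)·(-57) + (0)·(-58) + (1)·(72) = 15
p = 17; digits c_i = Σ_j d_{ij}·17^j, 0 ≤ d_{ij} < 17:
  c_1 = 13 = 13·17^0
  c_2 = 14 = 14·17^0
  c_3 = 15 = 15·17^0
  c_4 = 15 = 15·17^0
p-restricted factor λ_0 = (13, 14, 15, 15)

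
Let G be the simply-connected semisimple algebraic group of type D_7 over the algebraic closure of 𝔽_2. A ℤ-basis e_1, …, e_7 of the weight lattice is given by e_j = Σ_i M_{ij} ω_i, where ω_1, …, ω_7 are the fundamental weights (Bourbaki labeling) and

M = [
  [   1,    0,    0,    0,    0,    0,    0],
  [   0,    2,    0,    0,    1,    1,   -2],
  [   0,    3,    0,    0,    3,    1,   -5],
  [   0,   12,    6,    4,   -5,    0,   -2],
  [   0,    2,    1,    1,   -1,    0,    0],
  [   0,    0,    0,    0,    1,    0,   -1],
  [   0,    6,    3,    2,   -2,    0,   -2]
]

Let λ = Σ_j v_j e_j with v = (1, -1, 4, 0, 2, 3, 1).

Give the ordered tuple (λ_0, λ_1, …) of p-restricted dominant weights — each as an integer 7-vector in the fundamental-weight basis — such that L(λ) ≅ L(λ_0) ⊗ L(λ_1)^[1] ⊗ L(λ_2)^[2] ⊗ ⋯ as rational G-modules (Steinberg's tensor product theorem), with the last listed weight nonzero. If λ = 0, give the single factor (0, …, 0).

Compute c_i = Σ_j M_{ij} v_j with v = (1, -1, 4, 0, 2, 3, 1):
  c_1 = 1·1 + (0)·(-1) + 0·4 + 0·0 + 0·2 + 0·3 + 0·1 = 1
  c_2 = 0·1 + (2)·(-1) + 0·4 + 0·0 + 1·2 + 1·3 + (-2)·(1) = 1
  c_3 = 0·1 + (3)·(-1) + 0·4 + 0·0 + 3·2 + 1·3 + (-5)·(1) = 1
  c_4 = 0·1 + (12)·(-1) + 6·4 + 4·0 + (-5)·(2) + 0·3 + (-2)·(1) = 0
  c_5 = 0·1 + (2)·(-1) + 1·4 + 1·0 + (-1)·(2) + 0·3 + 0·1 = 0
  c_6 = 0·1 + (0)·(-1) + 0·4 + 0·0 + 1·2 + 0·3 + (-1)·(1) = 1
  c_7 = 0·1 + (6)·(-1) + 3·4 + 2·0 + (-2)·(2) + 0·3 + (-2)·(1) = 0
Base-2 expansion of each c_i:
  c_1 = 1 = 1·2^0
  c_2 = 1 = 1·2^0
  c_3 = 1 = 1·2^0
  c_4 = 0
  c_5 = 0
  c_6 = 1 = 1·2^0
  c_7 = 0
p-restricted factor λ_0 = (1, 1, 1, 0, 0, 1, 0)

((1, 1, 1, 0, 0, 1, 0),)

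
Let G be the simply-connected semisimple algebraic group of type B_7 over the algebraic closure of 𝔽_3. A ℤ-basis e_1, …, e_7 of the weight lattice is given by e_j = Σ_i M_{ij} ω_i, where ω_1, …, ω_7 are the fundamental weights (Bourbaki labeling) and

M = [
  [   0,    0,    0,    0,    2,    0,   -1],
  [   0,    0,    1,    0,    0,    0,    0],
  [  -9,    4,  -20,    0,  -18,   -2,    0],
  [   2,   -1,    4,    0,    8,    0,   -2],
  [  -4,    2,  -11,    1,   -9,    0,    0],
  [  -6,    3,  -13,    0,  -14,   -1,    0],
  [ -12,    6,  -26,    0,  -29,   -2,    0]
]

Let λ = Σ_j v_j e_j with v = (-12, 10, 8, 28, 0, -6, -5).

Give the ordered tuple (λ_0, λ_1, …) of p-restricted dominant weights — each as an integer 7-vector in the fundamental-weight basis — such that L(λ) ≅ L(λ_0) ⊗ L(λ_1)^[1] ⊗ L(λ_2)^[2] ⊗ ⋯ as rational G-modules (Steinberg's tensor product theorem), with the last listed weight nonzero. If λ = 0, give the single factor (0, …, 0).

Change of basis e → ω: c = M·v where v = (-12, 10, 8, 28, 0, -6, -5):
  c_1 = (0)·(-12) + 0·10 + 0·8 + 0·28 + 2·0 + (0)·(-6) + (-1)·(-5) = 5
  c_2 = (0)·(-12) + 0·10 + 1·8 + 0·28 + 0·0 + (0)·(-6) + (0)·(-5) = 8
  c_3 = (-9)·(-12) + 4·10 + (-20)·(8) + 0·28 + (-18)·(0) + (-2)·(-6) + (0)·(-5) = 0
  c_4 = (2)·(-12) + (-1)·(10) + 4·8 + 0·28 + 8·0 + (0)·(-6) + (-2)·(-5) = 8
  c_5 = (-4)·(-12) + 2·10 + (-11)·(8) + 1·28 + (-9)·(0) + (0)·(-6) + (0)·(-5) = 8
  c_6 = (-6)·(-12) + 3·10 + (-13)·(8) + 0·28 + (-14)·(0) + (-1)·(-6) + (0)·(-5) = 4
  c_7 = (-12)·(-12) + 6·10 + (-26)·(8) + 0·28 + (-29)·(0) + (-2)·(-6) + (0)·(-5) = 8
Writing each c_i in base p = 3:
  c_1 = 5 = 2·3^0 + 1·3^1
  c_2 = 8 = 2·3^0 + 2·3^1
  c_3 = 0
  c_4 = 8 = 2·3^0 + 2·3^1
  c_5 = 8 = 2·3^0 + 2·3^1
  c_6 = 4 = 1·3^0 + 1·3^1
  c_7 = 8 = 2·3^0 + 2·3^1
λ_0 = (2, 2, 0, 2, 2, 1, 2)
λ_1 = (1, 2, 0, 2, 2, 1, 2)

((2, 2, 0, 2, 2, 1, 2), (1, 2, 0, 2, 2, 1, 2))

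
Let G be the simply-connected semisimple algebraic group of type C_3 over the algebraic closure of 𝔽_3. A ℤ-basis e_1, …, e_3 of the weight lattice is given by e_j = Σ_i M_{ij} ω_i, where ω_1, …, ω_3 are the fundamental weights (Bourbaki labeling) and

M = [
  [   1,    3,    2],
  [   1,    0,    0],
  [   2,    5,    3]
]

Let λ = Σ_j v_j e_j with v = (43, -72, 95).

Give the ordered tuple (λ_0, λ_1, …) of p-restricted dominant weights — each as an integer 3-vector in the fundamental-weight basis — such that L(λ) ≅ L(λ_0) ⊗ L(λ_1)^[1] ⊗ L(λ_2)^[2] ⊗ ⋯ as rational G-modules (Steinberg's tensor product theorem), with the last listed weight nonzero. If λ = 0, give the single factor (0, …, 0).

ω-coordinates c = M·v, v = (43, -72, 95):
  c_1 = 1*43 + 3*-72 + 2*95 = 17
  c_2 = 1*43 + 0*-72 + 0*95 = 43
  c_3 = 2*43 + 5*-72 + 3*95 = 11
Expand coordinatewise in base 3:
  c_1 = 17 = 2·3^0 + 2·3^1 + 1·3^2
  c_2 = 43 = 1·3^0 + 2·3^1 + 1·3^2 + 1·3^3
  c_3 = 11 = 2·3^0 + 0·3^1 + 1·3^2
Factor λ_0 = (2, 1, 2)
Factor λ_1 = (2, 2, 0)
Factor λ_2 = (1, 1, 1)
Factor λ_3 = (0, 1, 0)

((2, 1, 2), (2, 2, 0), (1, 1, 1), (0, 1, 0))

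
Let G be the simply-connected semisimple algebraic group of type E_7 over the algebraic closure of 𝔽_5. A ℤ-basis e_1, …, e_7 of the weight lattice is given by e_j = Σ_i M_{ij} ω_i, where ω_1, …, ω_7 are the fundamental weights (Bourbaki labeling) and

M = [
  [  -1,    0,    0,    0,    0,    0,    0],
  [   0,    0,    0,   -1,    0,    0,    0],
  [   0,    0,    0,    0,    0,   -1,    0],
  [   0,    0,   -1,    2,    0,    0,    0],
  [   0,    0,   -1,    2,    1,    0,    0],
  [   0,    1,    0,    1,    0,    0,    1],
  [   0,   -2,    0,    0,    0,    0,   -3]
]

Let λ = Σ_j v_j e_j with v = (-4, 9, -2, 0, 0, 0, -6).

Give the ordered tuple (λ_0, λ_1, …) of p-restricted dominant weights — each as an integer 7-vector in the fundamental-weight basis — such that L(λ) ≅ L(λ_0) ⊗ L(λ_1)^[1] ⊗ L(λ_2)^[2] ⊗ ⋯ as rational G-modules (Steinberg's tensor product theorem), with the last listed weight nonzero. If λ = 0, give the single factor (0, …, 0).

((4, 0, 0, 2, 2, 3, 0),)

Compute c_i = Σ_j M_{ij} v_j with v = (-4, 9, -2, 0, 0, 0, -6):
  c_1 = (-1)·(-4) + 0·9 + (0)·(-2) + 0·0 + 0·0 + 0·0 + (0)·(-6) = 4
  c_2 = (0)·(-4) + 0·9 + (0)·(-2) + (-1)·(0) + 0·0 + 0·0 + (0)·(-6) = 0
  c_3 = (0)·(-4) + 0·9 + (0)·(-2) + 0·0 + 0·0 + (-1)·(0) + (0)·(-6) = 0
  c_4 = (0)·(-4) + 0·9 + (-1)·(-2) + 2·0 + 0·0 + 0·0 + (0)·(-6) = 2
  c_5 = (0)·(-4) + 0·9 + (-1)·(-2) + 2·0 + 1·0 + 0·0 + (0)·(-6) = 2
  c_6 = (0)·(-4) + 1·9 + (0)·(-2) + 1·0 + 0·0 + 0·0 + (1)·(-6) = 3
  c_7 = (0)·(-4) + (-2)·(9) + (0)·(-2) + 0·0 + 0·0 + 0·0 + (-3)·(-6) = 0
Base-5 expansion of each c_i:
  c_1 = 4 = 4·5^0
  c_2 = 0
  c_3 = 0
  c_4 = 2 = 2·5^0
  c_5 = 2 = 2·5^0
  c_6 = 3 = 3·5^0
  c_7 = 0
p-restricted factor λ_0 = (4, 0, 0, 2, 2, 3, 0)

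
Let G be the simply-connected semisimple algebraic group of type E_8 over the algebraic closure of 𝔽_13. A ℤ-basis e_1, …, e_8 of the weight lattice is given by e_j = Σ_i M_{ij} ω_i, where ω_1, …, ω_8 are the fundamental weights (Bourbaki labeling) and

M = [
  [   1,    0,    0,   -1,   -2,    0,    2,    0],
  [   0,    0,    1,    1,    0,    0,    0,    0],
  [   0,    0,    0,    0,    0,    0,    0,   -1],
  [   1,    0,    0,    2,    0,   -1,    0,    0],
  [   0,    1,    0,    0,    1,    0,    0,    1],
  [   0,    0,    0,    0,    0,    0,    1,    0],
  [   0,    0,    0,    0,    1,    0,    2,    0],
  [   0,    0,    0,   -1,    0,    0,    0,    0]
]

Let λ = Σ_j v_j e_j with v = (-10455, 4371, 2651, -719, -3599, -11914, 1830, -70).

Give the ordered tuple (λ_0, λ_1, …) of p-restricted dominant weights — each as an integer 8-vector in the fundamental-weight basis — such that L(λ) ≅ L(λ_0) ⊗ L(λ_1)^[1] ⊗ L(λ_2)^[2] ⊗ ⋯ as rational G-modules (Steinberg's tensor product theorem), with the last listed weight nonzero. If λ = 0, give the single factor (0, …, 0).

Change of basis e → ω: c = M·v where v = (-10455, 4371, 2651, -719, -3599, -11914, 1830, -70):
  c_1 = 1*-10455 + 0*4371 + 0*2651 + -1*-719 + -2*-3599 + 0*-11914 + 2*1830 + 0*-70 = 1122
  c_2 = 0*-10455 + 0*4371 + 1*2651 + 1*-719 + 0*-3599 + 0*-11914 + 0*1830 + 0*-70 = 1932
  c_3 = 0*-10455 + 0*4371 + 0*2651 + 0*-719 + 0*-3599 + 0*-11914 + 0*1830 + -1*-70 = 70
  c_4 = 1*-10455 + 0*4371 + 0*2651 + 2*-719 + 0*-3599 + -1*-11914 + 0*1830 + 0*-70 = 21
  c_5 = 0*-10455 + 1*4371 + 0*2651 + 0*-719 + 1*-3599 + 0*-11914 + 0*1830 + 1*-70 = 702
  c_6 = 0*-10455 + 0*4371 + 0*2651 + 0*-719 + 0*-3599 + 0*-11914 + 1*1830 + 0*-70 = 1830
  c_7 = 0*-10455 + 0*4371 + 0*2651 + 0*-719 + 1*-3599 + 0*-11914 + 2*1830 + 0*-70 = 61
  c_8 = 0*-10455 + 0*4371 + 0*2651 + -1*-719 + 0*-3599 + 0*-11914 + 0*1830 + 0*-70 = 719
p = 13; digits c_i = Σ_j d_{ij}·13^j, 0 ≤ d_{ij} < 13:
  c_1 = 1122 = 4·13^0 + 8·13^1 + 6·13^2
  c_2 = 1932 = 8·13^0 + 5·13^1 + 11·13^2
  c_3 = 70 = 5·13^0 + 5·13^1
  c_4 = 21 = 8·13^0 + 1·13^1
  c_5 = 702 = 0·13^0 + 2·13^1 + 4·13^2
  c_6 = 1830 = 10·13^0 + 10·13^1 + 10·13^2
  c_7 = 61 = 9·13^0 + 4·13^1
  c_8 = 719 = 4·13^0 + 3·13^1 + 4·13^2
Factor λ_0 = (4, 8, 5, 8, 0, 10, 9, 4)
Factor λ_1 = (8, 5, 5, 1, 2, 10, 4, 3)
Factor λ_2 = (6, 11, 0, 0, 4, 10, 0, 4)

((4, 8, 5, 8, 0, 10, 9, 4), (8, 5, 5, 1, 2, 10, 4, 3), (6, 11, 0, 0, 4, 10, 0, 4))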